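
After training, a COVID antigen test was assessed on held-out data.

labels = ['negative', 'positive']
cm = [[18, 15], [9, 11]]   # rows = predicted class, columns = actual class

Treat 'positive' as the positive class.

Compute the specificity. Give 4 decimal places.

0.6667

Specificity = TN/(TN+FP) = 18/(18+9) = 0.6667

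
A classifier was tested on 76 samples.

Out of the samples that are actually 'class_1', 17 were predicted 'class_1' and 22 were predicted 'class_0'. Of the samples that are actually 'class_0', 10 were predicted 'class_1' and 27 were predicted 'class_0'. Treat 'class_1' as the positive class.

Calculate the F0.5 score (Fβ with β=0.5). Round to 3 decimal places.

0.578

Fβ = (1+β²)·TP / ((1+β²)·TP + β²·FN + FP), with β²=1/4
= 1.25·17 / (1.25·17 + 0.25·22 + 10) = 0.578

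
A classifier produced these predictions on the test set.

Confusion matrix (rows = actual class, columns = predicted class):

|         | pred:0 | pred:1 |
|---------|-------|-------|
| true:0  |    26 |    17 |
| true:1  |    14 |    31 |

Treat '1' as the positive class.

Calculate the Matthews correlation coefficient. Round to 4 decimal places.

MCC = (TP·TN − FP·FN) / √((TP+FP)(TP+FN)(TN+FP)(TN+FN))
Numerator = 31·26 − 17·14 = 568
Denominator = √(48·45·43·40) = √3715200 = 1927.4854
MCC = 568 / 1927.4854 = 0.2947

0.2947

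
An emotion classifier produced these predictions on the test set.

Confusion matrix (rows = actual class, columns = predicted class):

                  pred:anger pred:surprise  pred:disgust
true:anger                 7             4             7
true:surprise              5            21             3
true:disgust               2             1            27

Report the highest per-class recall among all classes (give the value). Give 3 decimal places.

0.900

Per-class recall (TP/(TP+FN)):
  anger: TP=7, FN=4+7=11 → 7/18 = 0.3889
  surprise: TP=21, FN=5+3=8 → 21/29 = 0.7241
  disgust: TP=27, FN=2+1=3 → 27/30 = 0.9000
Highest is class 'disgust' with recall = 0.900.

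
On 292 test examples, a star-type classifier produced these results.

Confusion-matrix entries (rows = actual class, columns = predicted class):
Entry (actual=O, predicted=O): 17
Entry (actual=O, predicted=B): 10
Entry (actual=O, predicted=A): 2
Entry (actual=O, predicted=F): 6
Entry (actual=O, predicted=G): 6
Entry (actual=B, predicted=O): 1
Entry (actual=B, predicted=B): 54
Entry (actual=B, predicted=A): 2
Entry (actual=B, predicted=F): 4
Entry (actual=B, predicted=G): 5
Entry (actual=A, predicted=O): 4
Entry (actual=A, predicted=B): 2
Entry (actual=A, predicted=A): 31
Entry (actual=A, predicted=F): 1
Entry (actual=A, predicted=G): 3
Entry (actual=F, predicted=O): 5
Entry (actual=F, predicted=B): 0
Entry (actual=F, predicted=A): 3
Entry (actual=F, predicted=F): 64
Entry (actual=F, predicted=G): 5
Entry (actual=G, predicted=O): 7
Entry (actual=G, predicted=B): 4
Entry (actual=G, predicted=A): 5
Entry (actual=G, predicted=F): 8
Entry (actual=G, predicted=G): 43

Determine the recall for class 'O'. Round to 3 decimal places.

0.415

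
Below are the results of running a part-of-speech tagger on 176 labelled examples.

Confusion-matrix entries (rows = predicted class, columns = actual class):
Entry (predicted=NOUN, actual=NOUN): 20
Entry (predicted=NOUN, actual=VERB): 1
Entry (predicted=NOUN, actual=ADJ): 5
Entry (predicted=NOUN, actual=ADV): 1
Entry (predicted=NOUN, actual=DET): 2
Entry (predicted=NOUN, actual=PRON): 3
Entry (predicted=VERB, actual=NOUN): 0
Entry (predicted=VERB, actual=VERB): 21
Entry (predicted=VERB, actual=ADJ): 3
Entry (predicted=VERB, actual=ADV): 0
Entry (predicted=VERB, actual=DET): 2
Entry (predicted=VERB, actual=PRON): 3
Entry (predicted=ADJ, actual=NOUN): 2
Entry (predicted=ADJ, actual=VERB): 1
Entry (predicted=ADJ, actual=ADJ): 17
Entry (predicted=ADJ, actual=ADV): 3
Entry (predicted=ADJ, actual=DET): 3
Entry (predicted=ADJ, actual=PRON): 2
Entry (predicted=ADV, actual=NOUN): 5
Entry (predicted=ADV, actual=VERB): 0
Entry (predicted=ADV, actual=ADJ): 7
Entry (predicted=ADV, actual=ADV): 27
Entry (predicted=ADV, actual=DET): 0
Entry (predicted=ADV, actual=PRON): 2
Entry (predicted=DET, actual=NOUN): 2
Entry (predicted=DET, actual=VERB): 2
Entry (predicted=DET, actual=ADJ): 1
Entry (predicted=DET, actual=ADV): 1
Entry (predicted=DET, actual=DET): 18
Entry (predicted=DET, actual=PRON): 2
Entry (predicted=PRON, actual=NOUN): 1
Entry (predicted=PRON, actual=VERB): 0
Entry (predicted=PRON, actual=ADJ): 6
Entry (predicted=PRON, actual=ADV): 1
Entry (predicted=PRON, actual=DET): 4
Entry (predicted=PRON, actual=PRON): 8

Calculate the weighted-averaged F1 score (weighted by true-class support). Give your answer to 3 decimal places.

Per-class F1 score (2·TP/(2·TP+FP+FN)):
  NOUN: TP=20, FP=1+5+1+2+3=12, FN=0+2+5+2+1=10 → 40/62 = 0.6452
  VERB: TP=21, FP=0+3+0+2+3=8, FN=1+1+0+2+0=4 → 42/54 = 0.7778
  ADJ: TP=17, FP=2+1+3+3+2=11, FN=5+3+7+1+6=22 → 34/67 = 0.5075
  ADV: TP=27, FP=5+0+7+0+2=14, FN=1+0+3+1+1=6 → 54/74 = 0.7297
  DET: TP=18, FP=2+2+1+1+2=8, FN=2+2+3+0+4=11 → 36/55 = 0.6545
  PRON: TP=8, FP=1+0+6+1+4=12, FN=3+3+2+2+2=12 → 16/40 = 0.4000
Weighted-F1 score = Σ (supportᵢ/N)·F1 scoreᵢ with N=176: (30/176)·0.6452 + (25/176)·0.7778 + (39/176)·0.5075 + (33/176)·0.7297 + (29/176)·0.6545 + (20/176)·0.4000 = 0.623

0.623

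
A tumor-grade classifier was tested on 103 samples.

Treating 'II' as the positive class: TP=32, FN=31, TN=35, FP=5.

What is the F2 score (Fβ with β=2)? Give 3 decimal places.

Fβ = (1+β²)·TP / ((1+β²)·TP + β²·FN + FP), with β²=4
= 5·32 / (5·32 + 4·31 + 5) = 0.554

0.554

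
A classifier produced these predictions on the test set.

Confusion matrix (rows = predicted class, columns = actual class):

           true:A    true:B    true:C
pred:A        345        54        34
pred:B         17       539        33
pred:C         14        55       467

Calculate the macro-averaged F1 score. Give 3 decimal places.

0.866

Per-class F1 score (2·TP/(2·TP+FP+FN)):
  A: TP=345, FP=54+34=88, FN=17+14=31 → 690/809 = 0.8529
  B: TP=539, FP=17+33=50, FN=54+55=109 → 1078/1237 = 0.8715
  C: TP=467, FP=14+55=69, FN=34+33=67 → 934/1070 = 0.8729
Macro-F1 score = mean = (0.8529 + 0.8715 + 0.8729) / 3 = 0.866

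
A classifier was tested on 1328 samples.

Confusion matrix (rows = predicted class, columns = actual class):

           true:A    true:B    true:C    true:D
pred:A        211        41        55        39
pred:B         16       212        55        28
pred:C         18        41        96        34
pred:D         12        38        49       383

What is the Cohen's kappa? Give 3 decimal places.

0.561

Observed agreement pₒ = trace/N = 902/1328 = 0.6792
Expected agreement pₑ = Σ (rowᵢ·colᵢ)/N² = (257·346 + 332·311 + 255·189 + 484·482)/1328² = 0.2686
κ = (pₒ − pₑ)/(1 − pₑ) = (0.6792 − 0.2686)/(1 − 0.2686) = 0.561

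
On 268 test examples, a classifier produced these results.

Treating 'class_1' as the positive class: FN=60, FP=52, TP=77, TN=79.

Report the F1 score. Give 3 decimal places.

0.579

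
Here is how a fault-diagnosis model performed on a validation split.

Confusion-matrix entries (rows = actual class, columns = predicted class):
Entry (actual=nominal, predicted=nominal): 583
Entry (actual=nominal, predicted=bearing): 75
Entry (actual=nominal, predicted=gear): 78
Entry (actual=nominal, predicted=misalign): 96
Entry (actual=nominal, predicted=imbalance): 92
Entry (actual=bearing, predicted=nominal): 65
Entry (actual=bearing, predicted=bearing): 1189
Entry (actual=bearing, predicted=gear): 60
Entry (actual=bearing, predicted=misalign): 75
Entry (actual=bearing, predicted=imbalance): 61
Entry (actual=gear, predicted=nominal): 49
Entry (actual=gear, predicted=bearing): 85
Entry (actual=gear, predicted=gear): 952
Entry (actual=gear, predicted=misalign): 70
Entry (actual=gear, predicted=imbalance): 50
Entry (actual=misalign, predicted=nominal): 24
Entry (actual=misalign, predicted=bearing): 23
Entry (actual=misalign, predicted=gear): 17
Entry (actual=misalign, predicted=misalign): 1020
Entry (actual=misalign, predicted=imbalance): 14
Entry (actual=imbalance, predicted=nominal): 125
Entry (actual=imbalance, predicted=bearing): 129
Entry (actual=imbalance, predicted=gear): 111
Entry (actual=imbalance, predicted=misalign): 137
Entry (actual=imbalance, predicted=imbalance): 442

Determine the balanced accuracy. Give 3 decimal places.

0.728

Balanced accuracy = mean of per-class recall.
  nominal: recall = 583/924 = 0.6310
  bearing: recall = 1189/1450 = 0.8200
  gear: recall = 952/1206 = 0.7894
  misalign: recall = 1020/1098 = 0.9290
  imbalance: recall = 442/944 = 0.4682
Mean = (0.6310 + 0.8200 + 0.7894 + 0.9290 + 0.4682) / 5 = 0.728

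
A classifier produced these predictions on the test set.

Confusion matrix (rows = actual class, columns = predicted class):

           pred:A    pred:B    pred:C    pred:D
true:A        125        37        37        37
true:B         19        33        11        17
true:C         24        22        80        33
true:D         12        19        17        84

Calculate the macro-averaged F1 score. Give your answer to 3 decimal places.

Per-class F1 score (2·TP/(2·TP+FP+FN)):
  A: TP=125, FP=19+24+12=55, FN=37+37+37=111 → 250/416 = 0.6010
  B: TP=33, FP=37+22+19=78, FN=19+11+17=47 → 66/191 = 0.3455
  C: TP=80, FP=37+11+17=65, FN=24+22+33=79 → 160/304 = 0.5263
  D: TP=84, FP=37+17+33=87, FN=12+19+17=48 → 168/303 = 0.5545
Macro-F1 score = mean = (0.6010 + 0.3455 + 0.5263 + 0.5545) / 4 = 0.507

0.507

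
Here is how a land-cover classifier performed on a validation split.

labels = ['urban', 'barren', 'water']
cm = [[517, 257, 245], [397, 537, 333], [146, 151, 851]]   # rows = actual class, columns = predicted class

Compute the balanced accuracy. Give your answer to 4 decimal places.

Balanced accuracy = mean of per-class recall.
  urban: recall = 517/1019 = 0.50736
  barren: recall = 537/1267 = 0.42384
  water: recall = 851/1148 = 0.74129
Mean = (0.50736 + 0.42384 + 0.74129) / 3 = 0.5575

0.5575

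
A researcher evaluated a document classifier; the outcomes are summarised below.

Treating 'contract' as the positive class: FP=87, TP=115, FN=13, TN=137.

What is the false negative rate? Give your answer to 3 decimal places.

FNR = FN/(FN+TP) = 13/(13+115) = 0.102

0.102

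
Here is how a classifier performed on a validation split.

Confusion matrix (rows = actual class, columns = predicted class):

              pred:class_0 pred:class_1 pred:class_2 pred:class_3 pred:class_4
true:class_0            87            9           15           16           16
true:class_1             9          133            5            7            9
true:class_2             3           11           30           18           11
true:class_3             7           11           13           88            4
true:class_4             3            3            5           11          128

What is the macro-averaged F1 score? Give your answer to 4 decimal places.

Per-class F1 score (2·TP/(2·TP+FP+FN)):
  class_0: TP=87, FP=9+3+7+3=22, FN=9+15+16+16=56 → 174/252 = 0.69048
  class_1: TP=133, FP=9+11+11+3=34, FN=9+5+7+9=30 → 266/330 = 0.80606
  class_2: TP=30, FP=15+5+13+5=38, FN=3+11+18+11=43 → 60/141 = 0.42553
  class_3: TP=88, FP=16+7+18+11=52, FN=7+11+13+4=35 → 176/263 = 0.66920
  class_4: TP=128, FP=16+9+11+4=40, FN=3+3+5+11=22 → 256/318 = 0.80503
Macro-F1 score = mean = (0.69048 + 0.80606 + 0.42553 + 0.66920 + 0.80503) / 5 = 0.6793

0.6793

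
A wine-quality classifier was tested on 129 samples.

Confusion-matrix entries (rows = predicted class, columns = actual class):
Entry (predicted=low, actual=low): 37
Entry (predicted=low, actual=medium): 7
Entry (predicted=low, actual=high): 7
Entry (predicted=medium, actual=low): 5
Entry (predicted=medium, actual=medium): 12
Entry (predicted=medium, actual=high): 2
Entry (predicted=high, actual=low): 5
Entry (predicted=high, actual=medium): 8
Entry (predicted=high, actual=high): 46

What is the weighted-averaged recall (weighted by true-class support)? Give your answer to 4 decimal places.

0.7364

Per-class recall (TP/(TP+FN)):
  low: TP=37, FN=5+5=10 → 37/47 = 0.78723
  medium: TP=12, FN=7+8=15 → 12/27 = 0.44444
  high: TP=46, FN=7+2=9 → 46/55 = 0.83636
Weighted-recall = Σ (supportᵢ/N)·recallᵢ with N=129: (47/129)·0.78723 + (27/129)·0.44444 + (55/129)·0.83636 = 0.7364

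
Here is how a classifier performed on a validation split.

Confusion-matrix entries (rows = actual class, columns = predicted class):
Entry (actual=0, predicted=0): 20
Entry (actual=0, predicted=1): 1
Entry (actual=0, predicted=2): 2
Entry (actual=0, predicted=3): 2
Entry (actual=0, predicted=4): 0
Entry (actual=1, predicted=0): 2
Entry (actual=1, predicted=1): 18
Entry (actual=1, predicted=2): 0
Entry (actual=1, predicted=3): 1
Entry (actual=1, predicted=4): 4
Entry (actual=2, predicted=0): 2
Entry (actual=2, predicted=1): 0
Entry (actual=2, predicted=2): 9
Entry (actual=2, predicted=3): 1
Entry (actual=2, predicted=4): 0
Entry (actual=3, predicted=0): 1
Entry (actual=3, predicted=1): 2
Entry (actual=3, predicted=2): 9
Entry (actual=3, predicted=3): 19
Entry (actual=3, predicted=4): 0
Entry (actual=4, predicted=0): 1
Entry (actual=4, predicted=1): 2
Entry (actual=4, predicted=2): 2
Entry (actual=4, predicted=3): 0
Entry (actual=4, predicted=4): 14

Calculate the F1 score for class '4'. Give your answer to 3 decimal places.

0.757

F1 score = 2·TP/(2·TP+FP+FN).
4: TP=14, FP=0+4+0+0=4, FN=1+2+2+0=5 → 28/37 = 0.7568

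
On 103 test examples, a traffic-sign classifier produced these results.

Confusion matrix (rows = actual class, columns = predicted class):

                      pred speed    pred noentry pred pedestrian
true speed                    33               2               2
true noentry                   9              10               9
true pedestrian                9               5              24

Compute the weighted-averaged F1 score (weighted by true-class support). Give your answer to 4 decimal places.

0.6328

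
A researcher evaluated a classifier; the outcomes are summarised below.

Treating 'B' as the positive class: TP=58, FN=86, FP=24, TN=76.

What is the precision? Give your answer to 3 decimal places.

0.707

Precision = TP/(TP+FP) = 58/(58+24) = 58/82 = 0.707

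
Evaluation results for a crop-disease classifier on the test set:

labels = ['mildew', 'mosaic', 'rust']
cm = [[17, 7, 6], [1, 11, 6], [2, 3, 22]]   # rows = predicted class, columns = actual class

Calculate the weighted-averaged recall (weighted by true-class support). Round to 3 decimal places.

Per-class recall (TP/(TP+FN)):
  mildew: TP=17, FN=1+2=3 → 17/20 = 0.8500
  mosaic: TP=11, FN=7+3=10 → 11/21 = 0.5238
  rust: TP=22, FN=6+6=12 → 22/34 = 0.6471
Weighted-recall = Σ (supportᵢ/N)·recallᵢ with N=75: (20/75)·0.8500 + (21/75)·0.5238 + (34/75)·0.6471 = 0.667

0.667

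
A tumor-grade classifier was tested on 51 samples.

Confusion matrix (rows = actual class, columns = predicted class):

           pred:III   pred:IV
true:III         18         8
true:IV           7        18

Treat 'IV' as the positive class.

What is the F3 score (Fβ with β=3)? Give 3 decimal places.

0.717

Fβ = (1+β²)·TP / ((1+β²)·TP + β²·FN + FP), with β²=9
= 10·18 / (10·18 + 9·7 + 8) = 0.717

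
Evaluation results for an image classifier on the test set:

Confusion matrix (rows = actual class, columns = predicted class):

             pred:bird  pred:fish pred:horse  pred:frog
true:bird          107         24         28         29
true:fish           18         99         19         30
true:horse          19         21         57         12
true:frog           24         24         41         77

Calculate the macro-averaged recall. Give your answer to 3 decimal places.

0.538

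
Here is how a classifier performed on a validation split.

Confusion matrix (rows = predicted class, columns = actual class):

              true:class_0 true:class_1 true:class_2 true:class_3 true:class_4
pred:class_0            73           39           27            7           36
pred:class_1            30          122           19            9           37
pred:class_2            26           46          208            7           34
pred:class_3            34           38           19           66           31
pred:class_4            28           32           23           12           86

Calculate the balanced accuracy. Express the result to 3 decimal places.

Balanced accuracy = mean of per-class recall.
  class_0: recall = 73/191 = 0.3822
  class_1: recall = 122/277 = 0.4404
  class_2: recall = 208/296 = 0.7027
  class_3: recall = 66/101 = 0.6535
  class_4: recall = 86/224 = 0.3839
Mean = (0.3822 + 0.4404 + 0.7027 + 0.6535 + 0.3839) / 5 = 0.513

0.513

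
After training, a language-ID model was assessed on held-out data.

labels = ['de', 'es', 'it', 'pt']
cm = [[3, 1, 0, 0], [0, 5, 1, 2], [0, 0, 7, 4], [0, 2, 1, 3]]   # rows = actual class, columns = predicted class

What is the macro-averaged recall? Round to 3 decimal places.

Per-class recall (TP/(TP+FN)):
  de: TP=3, FN=1+0+0=1 → 3/4 = 0.7500
  es: TP=5, FN=0+1+2=3 → 5/8 = 0.6250
  it: TP=7, FN=0+0+4=4 → 7/11 = 0.6364
  pt: TP=3, FN=0+2+1=3 → 3/6 = 0.5000
Macro-recall = mean = (0.7500 + 0.6250 + 0.6364 + 0.5000) / 4 = 0.628

0.628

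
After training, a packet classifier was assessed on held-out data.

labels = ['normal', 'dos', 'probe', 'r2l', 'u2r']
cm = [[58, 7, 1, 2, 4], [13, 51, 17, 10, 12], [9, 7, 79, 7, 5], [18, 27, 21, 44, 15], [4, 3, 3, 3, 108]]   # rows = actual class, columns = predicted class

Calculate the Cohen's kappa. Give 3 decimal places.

0.555

Observed agreement pₒ = trace/N = 340/528 = 0.6439
Expected agreement pₑ = Σ (rowᵢ·colᵢ)/N² = (72·102 + 103·95 + 107·121 + 125·66 + 121·144)/528² = 0.2000
κ = (pₒ − pₑ)/(1 − pₑ) = (0.6439 − 0.2000)/(1 − 0.2000) = 0.555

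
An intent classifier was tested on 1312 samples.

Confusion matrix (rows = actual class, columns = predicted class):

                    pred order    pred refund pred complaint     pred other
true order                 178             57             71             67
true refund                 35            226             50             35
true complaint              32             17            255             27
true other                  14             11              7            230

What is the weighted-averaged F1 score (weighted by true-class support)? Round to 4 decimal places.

Per-class F1 score (2·TP/(2·TP+FP+FN)):
  order: TP=178, FP=35+32+14=81, FN=57+71+67=195 → 356/632 = 0.56329
  refund: TP=226, FP=57+17+11=85, FN=35+50+35=120 → 452/657 = 0.68798
  complaint: TP=255, FP=71+50+7=128, FN=32+17+27=76 → 510/714 = 0.71429
  other: TP=230, FP=67+35+27=129, FN=14+11+7=32 → 460/621 = 0.74074
Weighted-F1 score = Σ (supportᵢ/N)·F1 scoreᵢ with N=1312: (373/1312)·0.56329 + (346/1312)·0.68798 + (331/1312)·0.71429 + (262/1312)·0.74074 = 0.6697

0.6697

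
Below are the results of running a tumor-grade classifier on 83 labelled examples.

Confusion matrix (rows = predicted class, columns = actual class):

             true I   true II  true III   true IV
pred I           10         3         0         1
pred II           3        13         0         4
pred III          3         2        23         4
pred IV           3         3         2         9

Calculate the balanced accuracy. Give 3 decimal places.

Balanced accuracy = mean of per-class recall.
  I: recall = 10/19 = 0.5263
  II: recall = 13/21 = 0.6190
  III: recall = 23/25 = 0.9200
  IV: recall = 9/18 = 0.5000
Mean = (0.5263 + 0.6190 + 0.9200 + 0.5000) / 4 = 0.641

0.641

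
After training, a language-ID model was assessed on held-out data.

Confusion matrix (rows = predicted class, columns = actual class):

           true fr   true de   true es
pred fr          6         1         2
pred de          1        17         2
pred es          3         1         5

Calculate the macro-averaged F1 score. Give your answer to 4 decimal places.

0.6863

Per-class F1 score (2·TP/(2·TP+FP+FN)):
  fr: TP=6, FP=1+2=3, FN=1+3=4 → 12/19 = 0.63158
  de: TP=17, FP=1+2=3, FN=1+1=2 → 34/39 = 0.87179
  es: TP=5, FP=3+1=4, FN=2+2=4 → 10/18 = 0.55556
Macro-F1 score = mean = (0.63158 + 0.87179 + 0.55556) / 3 = 0.6863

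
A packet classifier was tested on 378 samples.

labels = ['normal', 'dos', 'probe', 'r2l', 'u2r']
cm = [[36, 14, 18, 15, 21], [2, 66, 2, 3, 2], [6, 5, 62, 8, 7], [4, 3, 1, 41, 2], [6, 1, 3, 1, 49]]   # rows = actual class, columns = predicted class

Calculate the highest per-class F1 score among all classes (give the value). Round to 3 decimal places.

0.805

Per-class F1 score (2·TP/(2·TP+FP+FN)):
  normal: TP=36, FP=2+6+4+6=18, FN=14+18+15+21=68 → 72/158 = 0.4557
  dos: TP=66, FP=14+5+3+1=23, FN=2+2+3+2=9 → 132/164 = 0.8049
  probe: TP=62, FP=18+2+1+3=24, FN=6+5+8+7=26 → 124/174 = 0.7126
  r2l: TP=41, FP=15+3+8+1=27, FN=4+3+1+2=10 → 82/119 = 0.6891
  u2r: TP=49, FP=21+2+7+2=32, FN=6+1+3+1=11 → 98/141 = 0.6950
Highest is class 'dos' with F1 score = 0.805.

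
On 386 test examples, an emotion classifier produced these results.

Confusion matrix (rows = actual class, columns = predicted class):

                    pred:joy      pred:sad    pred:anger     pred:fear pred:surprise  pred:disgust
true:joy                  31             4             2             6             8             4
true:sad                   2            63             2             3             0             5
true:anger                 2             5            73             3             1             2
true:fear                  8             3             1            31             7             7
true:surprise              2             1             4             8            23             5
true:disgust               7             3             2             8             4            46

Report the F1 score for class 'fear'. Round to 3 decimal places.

F1 score = 2·TP/(2·TP+FP+FN).
fear: TP=31, FP=6+3+3+8+8=28, FN=8+3+1+7+7=26 → 62/116 = 0.5345

0.534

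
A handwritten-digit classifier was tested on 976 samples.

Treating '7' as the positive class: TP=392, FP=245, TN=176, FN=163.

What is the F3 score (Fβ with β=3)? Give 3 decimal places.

0.696

Fβ = (1+β²)·TP / ((1+β²)·TP + β²·FN + FP), with β²=9
= 10·392 / (10·392 + 9·163 + 245) = 0.696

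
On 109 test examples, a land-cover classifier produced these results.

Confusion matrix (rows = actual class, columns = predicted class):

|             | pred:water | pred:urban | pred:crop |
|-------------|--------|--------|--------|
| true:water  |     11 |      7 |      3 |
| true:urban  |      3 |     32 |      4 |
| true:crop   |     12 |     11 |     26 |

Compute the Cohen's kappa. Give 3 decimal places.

Observed agreement pₒ = trace/N = 69/109 = 0.6330
Expected agreement pₑ = Σ (rowᵢ·colᵢ)/N² = (21·26 + 39·50 + 49·33)/109² = 0.3462
κ = (pₒ − pₑ)/(1 − pₑ) = (0.6330 − 0.3462)/(1 − 0.3462) = 0.439

0.439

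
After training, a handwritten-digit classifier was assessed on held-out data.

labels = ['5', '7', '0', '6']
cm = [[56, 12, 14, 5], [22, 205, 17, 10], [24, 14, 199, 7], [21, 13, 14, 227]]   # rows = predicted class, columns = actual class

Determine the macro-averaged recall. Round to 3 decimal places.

0.756

Per-class recall (TP/(TP+FN)):
  5: TP=56, FN=22+24+21=67 → 56/123 = 0.4553
  7: TP=205, FN=12+14+13=39 → 205/244 = 0.8402
  0: TP=199, FN=14+17+14=45 → 199/244 = 0.8156
  6: TP=227, FN=5+10+7=22 → 227/249 = 0.9116
Macro-recall = mean = (0.4553 + 0.8402 + 0.8156 + 0.9116) / 4 = 0.756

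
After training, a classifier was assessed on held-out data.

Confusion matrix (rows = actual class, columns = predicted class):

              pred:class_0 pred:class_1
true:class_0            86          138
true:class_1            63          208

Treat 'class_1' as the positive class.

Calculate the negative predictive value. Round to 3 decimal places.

0.577

NPV = TN/(TN+FN) = 86/(86+63) = 0.577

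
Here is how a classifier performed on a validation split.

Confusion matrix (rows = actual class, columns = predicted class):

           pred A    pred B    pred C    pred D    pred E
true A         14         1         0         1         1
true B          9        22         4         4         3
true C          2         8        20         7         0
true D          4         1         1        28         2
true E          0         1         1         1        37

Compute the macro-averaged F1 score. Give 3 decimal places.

Per-class F1 score (2·TP/(2·TP+FP+FN)):
  A: TP=14, FP=9+2+4+0=15, FN=1+0+1+1=3 → 28/46 = 0.6087
  B: TP=22, FP=1+8+1+1=11, FN=9+4+4+3=20 → 44/75 = 0.5867
  C: TP=20, FP=0+4+1+1=6, FN=2+8+7+0=17 → 40/63 = 0.6349
  D: TP=28, FP=1+4+7+1=13, FN=4+1+1+2=8 → 56/77 = 0.7273
  E: TP=37, FP=1+3+0+2=6, FN=0+1+1+1=3 → 74/83 = 0.8916
Macro-F1 score = mean = (0.6087 + 0.5867 + 0.6349 + 0.7273 + 0.8916) / 5 = 0.690

0.690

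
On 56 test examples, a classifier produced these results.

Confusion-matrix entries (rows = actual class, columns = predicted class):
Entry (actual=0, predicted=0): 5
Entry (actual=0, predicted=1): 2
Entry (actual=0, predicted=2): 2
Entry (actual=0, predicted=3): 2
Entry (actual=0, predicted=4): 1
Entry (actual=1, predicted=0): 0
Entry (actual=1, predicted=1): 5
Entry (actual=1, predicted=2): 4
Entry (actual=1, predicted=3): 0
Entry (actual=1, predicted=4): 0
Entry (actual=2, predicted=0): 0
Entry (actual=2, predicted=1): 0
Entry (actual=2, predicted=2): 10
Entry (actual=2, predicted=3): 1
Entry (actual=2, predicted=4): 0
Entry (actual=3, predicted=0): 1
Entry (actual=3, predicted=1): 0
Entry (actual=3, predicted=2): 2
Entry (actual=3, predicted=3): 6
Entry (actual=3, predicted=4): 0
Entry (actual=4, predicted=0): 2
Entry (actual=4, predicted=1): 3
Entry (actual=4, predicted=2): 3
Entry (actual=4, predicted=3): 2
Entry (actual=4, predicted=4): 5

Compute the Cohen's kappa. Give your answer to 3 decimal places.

0.447

Observed agreement pₒ = trace/N = 31/56 = 0.5536
Expected agreement pₑ = Σ (rowᵢ·colᵢ)/N² = (12·8 + 9·10 + 11·21 + 9·11 + 15·6)/56² = 0.1932
κ = (pₒ − pₑ)/(1 − pₑ) = (0.5536 − 0.1932)/(1 − 0.1932) = 0.447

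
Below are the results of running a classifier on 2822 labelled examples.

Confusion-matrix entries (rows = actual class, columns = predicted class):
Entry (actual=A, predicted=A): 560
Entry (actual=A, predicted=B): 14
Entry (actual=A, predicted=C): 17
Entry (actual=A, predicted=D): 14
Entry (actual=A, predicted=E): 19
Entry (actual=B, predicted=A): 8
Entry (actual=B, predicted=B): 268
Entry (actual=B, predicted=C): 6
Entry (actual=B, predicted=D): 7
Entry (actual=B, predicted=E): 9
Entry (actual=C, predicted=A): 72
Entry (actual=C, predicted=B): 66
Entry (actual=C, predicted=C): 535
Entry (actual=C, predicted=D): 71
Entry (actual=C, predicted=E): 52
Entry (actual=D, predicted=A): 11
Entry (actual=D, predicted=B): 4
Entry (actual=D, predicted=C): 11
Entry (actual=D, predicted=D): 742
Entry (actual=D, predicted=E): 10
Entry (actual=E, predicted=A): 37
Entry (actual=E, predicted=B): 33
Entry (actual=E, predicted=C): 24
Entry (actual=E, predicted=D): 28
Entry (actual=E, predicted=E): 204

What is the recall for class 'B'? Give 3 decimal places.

0.899

One-vs-rest for 'B': TP = diagonal; FP = other classes predicted 'B'; FN = 'B' predicted as other.
recall = TP/(TP+FN).
B: TP=268, FN=8+6+7+9=30 → 268/298 = 0.8993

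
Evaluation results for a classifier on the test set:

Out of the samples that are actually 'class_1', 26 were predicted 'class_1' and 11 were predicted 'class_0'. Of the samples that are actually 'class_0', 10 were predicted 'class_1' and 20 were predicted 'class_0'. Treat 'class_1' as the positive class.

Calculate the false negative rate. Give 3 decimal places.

0.297

FNR = FN/(FN+TP) = 11/(11+26) = 0.297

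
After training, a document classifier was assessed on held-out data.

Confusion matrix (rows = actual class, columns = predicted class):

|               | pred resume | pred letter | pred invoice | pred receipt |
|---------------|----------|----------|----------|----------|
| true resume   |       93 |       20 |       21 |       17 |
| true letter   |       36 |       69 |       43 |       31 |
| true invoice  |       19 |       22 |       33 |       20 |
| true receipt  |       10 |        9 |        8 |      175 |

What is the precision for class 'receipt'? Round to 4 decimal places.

Take TP from the diagonal, FP from the rest of the 'receipt' prediction marginal, FN from the rest of the 'receipt' actual marginal.
precision = TP/(TP+FP).
receipt: TP=175, FP=17+31+20=68 → 175/243 = 0.72016

0.7202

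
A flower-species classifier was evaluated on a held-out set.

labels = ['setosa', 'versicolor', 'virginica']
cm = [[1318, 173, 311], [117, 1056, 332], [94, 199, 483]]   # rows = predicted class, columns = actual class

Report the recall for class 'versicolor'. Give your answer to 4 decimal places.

0.7395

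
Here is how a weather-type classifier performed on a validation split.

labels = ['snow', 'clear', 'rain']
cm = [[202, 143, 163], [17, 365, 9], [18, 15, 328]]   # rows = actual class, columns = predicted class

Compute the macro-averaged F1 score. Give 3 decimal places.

Per-class F1 score (2·TP/(2·TP+FP+FN)):
  snow: TP=202, FP=17+18=35, FN=143+163=306 → 404/745 = 0.5423
  clear: TP=365, FP=143+15=158, FN=17+9=26 → 730/914 = 0.7987
  rain: TP=328, FP=163+9=172, FN=18+15=33 → 656/861 = 0.7619
Macro-F1 score = mean = (0.5423 + 0.7987 + 0.7619) / 3 = 0.701

0.701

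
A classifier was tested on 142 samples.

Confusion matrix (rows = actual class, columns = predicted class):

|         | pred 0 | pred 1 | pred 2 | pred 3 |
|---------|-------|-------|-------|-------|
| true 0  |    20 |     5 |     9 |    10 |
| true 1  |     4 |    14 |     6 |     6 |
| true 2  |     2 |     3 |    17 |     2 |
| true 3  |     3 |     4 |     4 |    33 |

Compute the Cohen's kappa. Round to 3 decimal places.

0.451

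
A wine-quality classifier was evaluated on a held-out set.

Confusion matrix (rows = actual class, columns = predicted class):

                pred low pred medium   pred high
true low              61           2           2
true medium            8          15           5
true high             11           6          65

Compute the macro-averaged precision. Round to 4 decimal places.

0.7725

Per-class precision (TP/(TP+FP)):
  low: TP=61, FP=8+11=19 → 61/80 = 0.76250
  medium: TP=15, FP=2+6=8 → 15/23 = 0.65217
  high: TP=65, FP=2+5=7 → 65/72 = 0.90278
Macro-precision = mean = (0.76250 + 0.65217 + 0.90278) / 3 = 0.7725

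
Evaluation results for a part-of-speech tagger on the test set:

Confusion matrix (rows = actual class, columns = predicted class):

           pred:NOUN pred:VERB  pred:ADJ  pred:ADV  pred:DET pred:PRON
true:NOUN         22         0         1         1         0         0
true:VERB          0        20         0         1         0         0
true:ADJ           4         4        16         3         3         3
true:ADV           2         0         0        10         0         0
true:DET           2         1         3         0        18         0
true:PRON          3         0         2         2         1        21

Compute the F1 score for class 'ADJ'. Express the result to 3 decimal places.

Treat 'ADJ' as positive and all other classes as negative.
F1 score = 2·TP/(2·TP+FP+FN).
ADJ: TP=16, FP=1+0+0+3+2=6, FN=4+4+3+3+3=17 → 32/55 = 0.5818

0.582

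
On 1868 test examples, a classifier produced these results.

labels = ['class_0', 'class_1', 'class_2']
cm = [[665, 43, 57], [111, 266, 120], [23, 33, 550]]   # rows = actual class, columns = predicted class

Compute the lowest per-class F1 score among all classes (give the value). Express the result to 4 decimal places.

Per-class F1 score (2·TP/(2·TP+FP+FN)):
  class_0: TP=665, FP=111+23=134, FN=43+57=100 → 1330/1564 = 0.85038
  class_1: TP=266, FP=43+33=76, FN=111+120=231 → 532/839 = 0.63409
  class_2: TP=550, FP=57+120=177, FN=23+33=56 → 1100/1333 = 0.82521
Lowest is class 'class_1' with F1 score = 0.6341.

0.6341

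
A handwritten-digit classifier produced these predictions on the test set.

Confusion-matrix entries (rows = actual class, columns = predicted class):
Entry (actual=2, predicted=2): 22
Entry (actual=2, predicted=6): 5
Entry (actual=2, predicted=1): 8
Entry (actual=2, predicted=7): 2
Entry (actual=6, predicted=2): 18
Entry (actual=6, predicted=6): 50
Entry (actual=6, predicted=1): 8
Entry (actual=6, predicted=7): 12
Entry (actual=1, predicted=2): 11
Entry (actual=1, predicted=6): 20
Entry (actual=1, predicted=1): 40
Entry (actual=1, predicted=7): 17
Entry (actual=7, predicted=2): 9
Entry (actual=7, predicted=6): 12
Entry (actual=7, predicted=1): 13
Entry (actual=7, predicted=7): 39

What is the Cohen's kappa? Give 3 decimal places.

0.364

Observed agreement pₒ = trace/N = 151/286 = 0.5280
Expected agreement pₑ = Σ (rowᵢ·colᵢ)/N² = (37·60 + 88·87 + 88·69 + 73·70)/286² = 0.2574
κ = (pₒ − pₑ)/(1 − pₑ) = (0.5280 − 0.2574)/(1 − 0.2574) = 0.364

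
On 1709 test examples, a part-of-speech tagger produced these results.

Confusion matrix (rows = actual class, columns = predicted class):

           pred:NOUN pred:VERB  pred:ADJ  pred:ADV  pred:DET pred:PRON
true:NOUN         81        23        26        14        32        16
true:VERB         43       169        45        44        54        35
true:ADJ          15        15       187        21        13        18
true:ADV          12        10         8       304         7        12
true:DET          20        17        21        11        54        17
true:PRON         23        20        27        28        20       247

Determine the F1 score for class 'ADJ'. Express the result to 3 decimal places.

F1 score = 2·TP/(2·TP+FP+FN).
ADJ: TP=187, FP=26+45+8+21+27=127, FN=15+15+21+13+18=82 → 374/583 = 0.6415

0.642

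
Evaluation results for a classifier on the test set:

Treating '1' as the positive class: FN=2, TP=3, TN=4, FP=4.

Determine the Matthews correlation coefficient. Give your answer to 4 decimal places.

0.0976

MCC = (TP·TN − FP·FN) / √((TP+FP)(TP+FN)(TN+FP)(TN+FN))
Numerator = 3·4 − 4·2 = 4
Denominator = √(7·5·8·6) = √1680 = 40.9878
MCC = 4 / 40.9878 = 0.0976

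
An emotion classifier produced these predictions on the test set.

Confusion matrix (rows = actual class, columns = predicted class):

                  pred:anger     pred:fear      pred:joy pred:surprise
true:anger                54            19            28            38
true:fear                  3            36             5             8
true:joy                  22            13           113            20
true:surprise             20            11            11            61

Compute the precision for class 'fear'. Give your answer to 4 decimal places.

One-vs-rest for 'fear': TP = diagonal; FP = other classes predicted 'fear'; FN = 'fear' predicted as other.
precision = TP/(TP+FP).
fear: TP=36, FP=19+13+11=43 → 36/79 = 0.45570

0.4557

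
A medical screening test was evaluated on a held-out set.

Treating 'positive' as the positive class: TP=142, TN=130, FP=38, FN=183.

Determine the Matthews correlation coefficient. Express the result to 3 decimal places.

0.207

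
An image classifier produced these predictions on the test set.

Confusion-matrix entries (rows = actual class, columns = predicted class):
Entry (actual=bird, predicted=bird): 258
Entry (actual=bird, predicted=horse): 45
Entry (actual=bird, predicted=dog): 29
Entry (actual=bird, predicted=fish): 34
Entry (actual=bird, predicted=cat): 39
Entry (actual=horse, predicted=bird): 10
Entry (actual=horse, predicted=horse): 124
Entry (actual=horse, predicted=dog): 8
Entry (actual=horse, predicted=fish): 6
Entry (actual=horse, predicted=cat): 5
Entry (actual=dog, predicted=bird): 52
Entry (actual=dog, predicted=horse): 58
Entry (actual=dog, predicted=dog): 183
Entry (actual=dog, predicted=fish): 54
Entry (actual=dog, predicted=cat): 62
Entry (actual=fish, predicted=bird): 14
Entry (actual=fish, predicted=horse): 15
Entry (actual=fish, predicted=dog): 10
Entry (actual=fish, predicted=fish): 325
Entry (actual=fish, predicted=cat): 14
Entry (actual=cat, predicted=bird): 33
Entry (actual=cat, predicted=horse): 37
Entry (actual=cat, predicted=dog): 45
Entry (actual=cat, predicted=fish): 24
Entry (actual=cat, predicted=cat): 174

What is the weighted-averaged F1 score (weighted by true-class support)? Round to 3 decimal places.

Per-class F1 score (2·TP/(2·TP+FP+FN)):
  bird: TP=258, FP=10+52+14+33=109, FN=45+29+34+39=147 → 516/772 = 0.6684
  horse: TP=124, FP=45+58+15+37=155, FN=10+8+6+5=29 → 248/432 = 0.5741
  dog: TP=183, FP=29+8+10+45=92, FN=52+58+54+62=226 → 366/684 = 0.5351
  fish: TP=325, FP=34+6+54+24=118, FN=14+15+10+14=53 → 650/821 = 0.7917
  cat: TP=174, FP=39+5+62+14=120, FN=33+37+45+24=139 → 348/607 = 0.5733
Weighted-F1 score = Σ (supportᵢ/N)·F1 scoreᵢ with N=1658: (405/1658)·0.6684 + (153/1658)·0.5741 + (409/1658)·0.5351 + (378/1658)·0.7917 + (313/1658)·0.5733 = 0.637

0.637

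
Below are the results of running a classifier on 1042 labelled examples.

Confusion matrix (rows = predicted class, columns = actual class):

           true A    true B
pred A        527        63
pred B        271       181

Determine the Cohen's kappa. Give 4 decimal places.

Observed agreement pₒ = trace/N = 708/1042 = 0.67946
Expected agreement pₑ = Σ (rowᵢ·colᵢ)/N² = (798·590 + 244·452)/1042² = 0.53521
κ = (pₒ − pₑ)/(1 − pₑ) = (0.67946 − 0.53521)/(1 − 0.53521) = 0.3104

0.3104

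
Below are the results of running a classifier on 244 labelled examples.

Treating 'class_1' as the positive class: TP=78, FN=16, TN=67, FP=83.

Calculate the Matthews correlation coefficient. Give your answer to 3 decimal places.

0.284

MCC = (TP·TN − FP·FN) / √((TP+FP)(TP+FN)(TN+FP)(TN+FN))
Numerator = 78·67 − 83·16 = 3898
Denominator = √(161·94·150·83) = √188418300 = 13726.5546
MCC = 3898 / 13726.5546 = 0.284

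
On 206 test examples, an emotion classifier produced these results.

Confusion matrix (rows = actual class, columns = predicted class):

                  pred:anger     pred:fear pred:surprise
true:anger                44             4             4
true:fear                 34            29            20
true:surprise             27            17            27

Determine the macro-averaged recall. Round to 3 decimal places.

0.525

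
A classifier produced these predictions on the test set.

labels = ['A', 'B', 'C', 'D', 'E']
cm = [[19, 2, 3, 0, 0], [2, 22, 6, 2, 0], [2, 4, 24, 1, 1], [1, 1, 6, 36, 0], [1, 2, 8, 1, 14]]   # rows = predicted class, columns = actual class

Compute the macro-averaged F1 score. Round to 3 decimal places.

Per-class F1 score (2·TP/(2·TP+FP+FN)):
  A: TP=19, FP=2+3+0+0=5, FN=2+2+1+1=6 → 38/49 = 0.7755
  B: TP=22, FP=2+6+2+0=10, FN=2+4+1+2=9 → 44/63 = 0.6984
  C: TP=24, FP=2+4+1+1=8, FN=3+6+6+8=23 → 48/79 = 0.6076
  D: TP=36, FP=1+1+6+0=8, FN=0+2+1+1=4 → 72/84 = 0.8571
  E: TP=14, FP=1+2+8+1=12, FN=0+0+1+0=1 → 28/41 = 0.6829
Macro-F1 score = mean = (0.7755 + 0.6984 + 0.6076 + 0.8571 + 0.6829) / 5 = 0.724

0.724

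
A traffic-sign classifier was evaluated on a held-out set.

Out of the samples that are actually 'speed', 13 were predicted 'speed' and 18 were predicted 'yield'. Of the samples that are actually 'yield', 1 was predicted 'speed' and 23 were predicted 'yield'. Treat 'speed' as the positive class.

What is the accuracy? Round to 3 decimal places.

Accuracy = (TP+TN)/N = (13+23)/55 = 0.655

0.655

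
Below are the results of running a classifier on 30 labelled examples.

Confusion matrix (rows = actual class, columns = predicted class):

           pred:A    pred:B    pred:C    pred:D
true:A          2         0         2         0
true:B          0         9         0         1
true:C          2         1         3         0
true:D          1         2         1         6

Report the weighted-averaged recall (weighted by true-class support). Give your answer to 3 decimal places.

0.667

Per-class recall (TP/(TP+FN)):
  A: TP=2, FN=0+2+0=2 → 2/4 = 0.5000
  B: TP=9, FN=0+0+1=1 → 9/10 = 0.9000
  C: TP=3, FN=2+1+0=3 → 3/6 = 0.5000
  D: TP=6, FN=1+2+1=4 → 6/10 = 0.6000
Weighted-recall = Σ (supportᵢ/N)·recallᵢ with N=30: (4/30)·0.5000 + (10/30)·0.9000 + (6/30)·0.5000 + (10/30)·0.6000 = 0.667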